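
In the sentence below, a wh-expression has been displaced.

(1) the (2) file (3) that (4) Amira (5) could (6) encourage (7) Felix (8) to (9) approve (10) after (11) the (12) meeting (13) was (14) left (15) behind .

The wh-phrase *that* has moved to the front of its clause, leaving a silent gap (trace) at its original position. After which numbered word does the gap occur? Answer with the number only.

9

The filler 'that' is interpreted as the direct object of 'approve'. Fronting leaves a gap immediately after 'approve':
The file that Amira could encourage Felix to approve ___ after the meeting was left behind.
'approve' is word 9.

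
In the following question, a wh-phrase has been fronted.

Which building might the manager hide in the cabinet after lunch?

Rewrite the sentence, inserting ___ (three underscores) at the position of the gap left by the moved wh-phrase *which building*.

Which building might the manager hide ___ in the cabinet after lunch?

Before movement: The manager might hide which building in the cabinet after lunch.
'which building' functions as the direct object of 'hide'. The gap is right after 'hide'.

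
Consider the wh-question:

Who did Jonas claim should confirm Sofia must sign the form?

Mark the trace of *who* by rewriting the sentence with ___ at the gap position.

Pre-movement form: Jonas did claim who should confirm Sofia must sign the form.
'who' functions as the subject of the clause embedded under 'claim'. The gap is right after 'claim'.

Who did Jonas claim ___ should confirm Sofia must sign the form?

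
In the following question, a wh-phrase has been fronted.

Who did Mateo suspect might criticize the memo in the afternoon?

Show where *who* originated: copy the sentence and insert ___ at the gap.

Who did Mateo suspect ___ might criticize the memo in the afternoon?

Underlying clause: Mateo did suspect who might criticize the memo in the afternoon.
'who' is the subject of the clause embedded under 'suspect'. The gap is right after 'suspect'.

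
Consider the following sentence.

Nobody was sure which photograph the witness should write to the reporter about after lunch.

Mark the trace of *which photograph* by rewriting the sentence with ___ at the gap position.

In situ: The witness should write to the reporter about which photograph after lunch.
The filler 'which photograph' is interpreted as the object of the preposition 'about'. The gap is right after 'about'.

Nobody was sure which photograph the witness should write to the reporter about ___ after lunch.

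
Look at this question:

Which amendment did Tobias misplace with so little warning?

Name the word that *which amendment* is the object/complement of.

misplace

Before movement: Tobias did misplace which amendment with so little warning.
'which amendment' functions as the direct object of 'misplace'. Wh-movement fronts it, leaving a gap right after 'misplace':
Which amendment did Tobias misplace ___ with so little warning?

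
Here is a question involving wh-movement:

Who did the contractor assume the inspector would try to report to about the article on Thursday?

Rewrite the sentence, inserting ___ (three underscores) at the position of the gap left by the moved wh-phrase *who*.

Who did the contractor assume the inspector would try to report to ___ about the article on Thursday?

Underlying clause: The contractor did assume the inspector would try to report to who about the article on Thursday.
'who' functions as the object of the preposition 'to'. The gap is right after 'to'.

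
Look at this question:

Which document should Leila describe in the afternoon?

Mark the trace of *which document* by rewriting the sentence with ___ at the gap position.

Which document should Leila describe ___ in the afternoon?

Pre-movement form: Leila should describe which document in the afternoon.
'which document' functions as the direct object of 'describe'. The gap is right after 'describe'.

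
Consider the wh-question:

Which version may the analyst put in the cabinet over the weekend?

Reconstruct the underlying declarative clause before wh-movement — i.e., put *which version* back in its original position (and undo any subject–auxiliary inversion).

The analyst may put which version in the cabinet over the weekend.

'which version' is the direct object of 'put'. Fronting leaves a gap immediately after 'put':
Which version may the analyst put ___ in the cabinet over the weekend?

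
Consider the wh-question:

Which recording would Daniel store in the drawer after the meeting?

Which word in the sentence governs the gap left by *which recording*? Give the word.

Before movement: Daniel would store which recording in the drawer after the meeting.
The filler 'which recording' is interpreted as the direct object of 'store'. Fronting leaves a gap immediately after 'store':
Which recording would Daniel store ___ in the drawer after the meeting?

store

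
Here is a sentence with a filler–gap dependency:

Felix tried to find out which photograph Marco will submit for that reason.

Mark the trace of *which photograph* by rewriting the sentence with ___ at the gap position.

Felix tried to find out which photograph Marco will submit ___ for that reason.

Pre-movement form: Marco will submit which photograph for that reason.
'which photograph' is the direct object of 'submit'. The gap is right after 'submit'.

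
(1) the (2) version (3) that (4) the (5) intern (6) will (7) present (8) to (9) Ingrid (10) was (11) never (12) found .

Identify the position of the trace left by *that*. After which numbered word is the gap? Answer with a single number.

7

'that' is the direct object of 'present'. It moves to the left edge, and the trace sits right after 'present':
The version that the intern will present ___ to Ingrid was never found.
'present' is word 7.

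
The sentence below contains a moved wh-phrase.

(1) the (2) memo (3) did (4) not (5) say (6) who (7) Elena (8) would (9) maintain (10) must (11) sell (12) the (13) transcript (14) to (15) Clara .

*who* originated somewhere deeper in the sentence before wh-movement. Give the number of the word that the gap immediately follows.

9

Before movement: Elena would maintain who must sell the transcript to Clara.
'who' is the subject of the clause embedded under 'maintain'. Wh-movement fronts it, leaving a gap right after 'maintain':
The memo did not say who Elena would maintain ___ must sell the transcript to Clara.
'maintain' is word 9.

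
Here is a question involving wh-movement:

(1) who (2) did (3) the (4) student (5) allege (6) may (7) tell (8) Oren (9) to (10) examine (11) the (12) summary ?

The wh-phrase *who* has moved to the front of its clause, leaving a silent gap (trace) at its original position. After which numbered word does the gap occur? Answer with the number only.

5

Before movement: The student did allege who may tell Oren to examine the summary.
'who' is the subject of the clause embedded under 'allege'. Wh-movement fronts it, leaving a gap right after 'allege':
Who did the student allege ___ may tell Oren to examine the summary?
'allege' is word 5.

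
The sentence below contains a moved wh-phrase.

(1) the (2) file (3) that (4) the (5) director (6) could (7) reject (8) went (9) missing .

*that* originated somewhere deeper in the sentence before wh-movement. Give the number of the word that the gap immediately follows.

'that' is the direct object of 'reject'. Wh-movement fronts it, leaving a gap right after 'reject':
The file that the director could reject ___ went missing.
'reject' is word 7.

7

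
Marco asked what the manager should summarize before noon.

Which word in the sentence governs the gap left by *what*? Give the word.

In situ: The manager should summarize what before noon.
'what' is the direct object of 'summarize'. It moves to the left edge, and the trace sits right after 'summarize':
Marco asked what the manager should summarize ___ before noon.

summarize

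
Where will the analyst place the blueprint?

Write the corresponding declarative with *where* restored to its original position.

The analyst will place the blueprint where.

The filler 'where' is interpreted as the locative complement of 'place'. Wh-movement fronts it, leaving a gap right after 'blueprint':
Where will the analyst place the blueprint ___?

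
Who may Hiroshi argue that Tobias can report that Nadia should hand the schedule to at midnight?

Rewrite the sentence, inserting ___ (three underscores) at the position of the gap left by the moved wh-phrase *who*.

Pre-movement form: Hiroshi may argue that Tobias can report that Nadia should hand the schedule to who at midnight.
'who' is the object of the preposition 'to' (recipient of 'hand'). The gap is right after 'to'.

Who may Hiroshi argue that Tobias can report that Nadia should hand the schedule to ___ at midnight?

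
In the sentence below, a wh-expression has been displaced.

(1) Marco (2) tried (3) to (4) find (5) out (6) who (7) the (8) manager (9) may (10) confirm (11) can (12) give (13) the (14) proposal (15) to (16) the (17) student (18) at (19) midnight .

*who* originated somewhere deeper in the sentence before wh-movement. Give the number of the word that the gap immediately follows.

10

Underlying clause: The manager may confirm who can give the proposal to the student at midnight.
'who' functions as the subject of the clause embedded under 'confirm'. It moves to the left edge, and the trace sits right after 'confirm':
Marco tried to find out who the manager may confirm ___ can give the proposal to the student at midnight.
'confirm' is word 10.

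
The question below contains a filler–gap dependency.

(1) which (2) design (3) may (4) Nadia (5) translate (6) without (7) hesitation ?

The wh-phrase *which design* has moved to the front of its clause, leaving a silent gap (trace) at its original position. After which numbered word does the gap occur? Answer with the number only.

5

In situ: Nadia may translate which design without hesitation.
The filler 'which design' is interpreted as the direct object of 'translate'. Fronting leaves a gap immediately after 'translate':
Which design may Nadia translate ___ without hesitation?
'translate' is word 5.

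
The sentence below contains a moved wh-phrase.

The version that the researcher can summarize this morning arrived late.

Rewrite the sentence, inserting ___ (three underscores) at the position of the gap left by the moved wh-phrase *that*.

'that' is the direct object of 'summarize'. The gap is right after 'summarize'.

The version that the researcher can summarize ___ this morning arrived late.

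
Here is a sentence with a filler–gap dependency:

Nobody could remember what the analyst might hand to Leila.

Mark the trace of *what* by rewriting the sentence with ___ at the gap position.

Underlying clause: The analyst might hand what to Leila.
The filler 'what' is interpreted as the direct object of 'hand'. The gap is right after 'hand'.

Nobody could remember what the analyst might hand ___ to Leila.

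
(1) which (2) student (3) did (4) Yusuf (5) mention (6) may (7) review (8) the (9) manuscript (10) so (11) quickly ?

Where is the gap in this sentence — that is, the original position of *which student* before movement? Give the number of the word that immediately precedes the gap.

5

Pre-movement form: Yusuf did mention which student may review the manuscript so quickly.
The filler 'which student' is interpreted as the subject of the clause embedded under 'mention'. Fronting leaves a gap immediately after 'mention':
Which student did Yusuf mention ___ may review the manuscript so quickly?
'mention' is word 5.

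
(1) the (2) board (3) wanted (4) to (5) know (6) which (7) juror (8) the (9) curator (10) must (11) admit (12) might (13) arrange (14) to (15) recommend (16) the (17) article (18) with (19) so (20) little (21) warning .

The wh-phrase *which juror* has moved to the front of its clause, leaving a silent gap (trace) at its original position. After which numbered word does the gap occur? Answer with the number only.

11

Pre-movement form: The curator must admit which juror might arrange to recommend the article with so little warning.
The filler 'which juror' is interpreted as the subject of the clause embedded under 'admit'. It moves to the left edge, and the trace sits right after 'admit':
The board wanted to know which juror the curator must admit ___ might arrange to recommend the article with so little warning.
'admit' is word 11.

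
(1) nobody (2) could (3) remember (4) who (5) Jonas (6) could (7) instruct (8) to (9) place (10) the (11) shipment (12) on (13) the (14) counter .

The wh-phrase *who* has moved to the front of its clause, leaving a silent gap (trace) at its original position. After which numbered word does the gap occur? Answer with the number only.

7

Before movement: Jonas could instruct who to place the shipment on the counter.
The filler 'who' is interpreted as the direct object of 'instruct'. Fronting leaves a gap immediately after 'instruct':
Nobody could remember who Jonas could instruct ___ to place the shipment on the counter.
'instruct' is word 7.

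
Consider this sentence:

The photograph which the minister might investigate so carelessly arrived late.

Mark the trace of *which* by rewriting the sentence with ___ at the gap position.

'which' is the direct object of 'investigate'. The gap is right after 'investigate'.

The photograph which the minister might investigate ___ so carelessly arrived late.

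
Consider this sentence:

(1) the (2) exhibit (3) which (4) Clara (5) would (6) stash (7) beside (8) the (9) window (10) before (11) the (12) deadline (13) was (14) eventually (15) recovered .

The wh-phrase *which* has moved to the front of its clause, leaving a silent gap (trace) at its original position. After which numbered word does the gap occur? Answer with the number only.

'which' functions as the direct object of 'stash'. Fronting leaves a gap immediately after 'stash':
The exhibit which Clara would stash ___ beside the window before the deadline was eventually recovered.
'stash' is word 6.

6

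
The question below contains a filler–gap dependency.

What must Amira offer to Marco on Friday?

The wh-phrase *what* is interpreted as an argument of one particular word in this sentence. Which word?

Pre-movement form: Amira must offer what to Marco on Friday.
The filler 'what' is interpreted as the direct object of 'offer'. It moves to the left edge, and the trace sits right after 'offer':
What must Amira offer ___ to Marco on Friday?

offer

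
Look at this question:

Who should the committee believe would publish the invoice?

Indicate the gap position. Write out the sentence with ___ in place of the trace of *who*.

Who should the committee believe ___ would publish the invoice?

Pre-movement form: The committee should believe who would publish the invoice.
'who' is the subject of the clause embedded under 'believe'. The gap is right after 'believe'.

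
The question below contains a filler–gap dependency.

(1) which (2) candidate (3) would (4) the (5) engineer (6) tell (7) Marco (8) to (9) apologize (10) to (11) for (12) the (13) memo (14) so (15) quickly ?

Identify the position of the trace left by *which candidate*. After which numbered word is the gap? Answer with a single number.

Before movement: The engineer would tell Marco to apologize to which candidate for the memo so quickly.
'which candidate' is the object of the preposition 'to'. It moves to the left edge, and the trace sits right after 'to':
Which candidate would the engineer tell Marco to apologize to ___ for the memo so quickly?
'to' is word 10.

10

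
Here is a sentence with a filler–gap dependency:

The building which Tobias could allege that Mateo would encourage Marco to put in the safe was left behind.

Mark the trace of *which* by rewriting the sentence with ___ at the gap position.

'which' is the direct object of 'put'. The gap is right after 'put'.

The building which Tobias could allege that Mateo would encourage Marco to put ___ in the safe was left behind.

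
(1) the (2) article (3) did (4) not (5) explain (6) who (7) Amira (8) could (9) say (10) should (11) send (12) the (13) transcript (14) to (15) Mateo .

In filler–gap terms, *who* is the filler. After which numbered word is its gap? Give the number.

9

Pre-movement form: Amira could say who should send the transcript to Mateo.
'who' functions as the subject of the clause embedded under 'say'. Fronting leaves a gap immediately after 'say':
The article did not explain who Amira could say ___ should send the transcript to Mateo.
'say' is word 9.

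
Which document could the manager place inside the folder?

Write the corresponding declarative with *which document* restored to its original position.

'which document' functions as the direct object of 'place'. It moves to the left edge, and the trace sits right after 'place':
Which document could the manager place ___ inside the folder?

The manager could place which document inside the folder.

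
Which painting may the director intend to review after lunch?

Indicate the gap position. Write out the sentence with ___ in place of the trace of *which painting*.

Which painting may the director intend to review ___ after lunch?

Underlying clause: The director may intend to review which painting after lunch.
'which painting' is the direct object of 'review'. The gap is right after 'review'.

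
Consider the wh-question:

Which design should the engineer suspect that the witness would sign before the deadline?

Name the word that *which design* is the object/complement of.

In situ: The engineer should suspect that the witness would sign which design before the deadline.
The filler 'which design' is interpreted as the direct object of 'sign'. It moves to the left edge, and the trace sits right after 'sign':
Which design should the engineer suspect that the witness would sign ___ before the deadline?

sign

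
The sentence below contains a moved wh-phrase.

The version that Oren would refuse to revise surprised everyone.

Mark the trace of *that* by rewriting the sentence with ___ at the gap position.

The version that Oren would refuse to revise ___ surprised everyone.

'that' functions as the direct object of 'revise'. The gap is right after 'revise'.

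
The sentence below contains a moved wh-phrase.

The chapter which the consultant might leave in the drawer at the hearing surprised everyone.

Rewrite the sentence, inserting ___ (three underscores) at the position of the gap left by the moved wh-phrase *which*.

The chapter which the consultant might leave ___ in the drawer at the hearing surprised everyone.

The filler 'which' is interpreted as the direct object of 'leave'. The gap is right after 'leave'.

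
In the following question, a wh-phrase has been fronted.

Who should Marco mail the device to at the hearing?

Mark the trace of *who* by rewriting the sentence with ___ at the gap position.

Who should Marco mail the device to ___ at the hearing?

In situ: Marco should mail the device to who at the hearing.
'who' is the object of the preposition 'to' (recipient of 'mail'). The gap is right after 'to'.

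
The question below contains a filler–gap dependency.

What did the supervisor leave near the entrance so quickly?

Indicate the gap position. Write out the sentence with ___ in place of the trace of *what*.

What did the supervisor leave ___ near the entrance so quickly?

In situ: The supervisor did leave what near the entrance so quickly.
'what' is the direct object of 'leave'. The gap is right after 'leave'.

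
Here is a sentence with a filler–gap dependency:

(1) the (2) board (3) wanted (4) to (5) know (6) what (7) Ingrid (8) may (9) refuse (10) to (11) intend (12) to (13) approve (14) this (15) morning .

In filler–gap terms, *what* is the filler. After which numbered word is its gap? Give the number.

In situ: Ingrid may refuse to intend to approve what this morning.
'what' functions as the direct object of 'approve'. It moves to the left edge, and the trace sits right after 'approve':
The board wanted to know what Ingrid may refuse to intend to approve ___ this morning.
'approve' is word 13.

13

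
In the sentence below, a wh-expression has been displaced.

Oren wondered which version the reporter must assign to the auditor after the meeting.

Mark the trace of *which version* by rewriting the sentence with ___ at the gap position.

Oren wondered which version the reporter must assign ___ to the auditor after the meeting.

Pre-movement form: The reporter must assign which version to the auditor after the meeting.
'which version' functions as the direct object of 'assign'. The gap is right after 'assign'.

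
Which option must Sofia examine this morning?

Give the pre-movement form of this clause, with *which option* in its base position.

The filler 'which option' is interpreted as the direct object of 'examine'. Fronting leaves a gap immediately after 'examine':
Which option must Sofia examine ___ this morning?

Sofia must examine which option this morning.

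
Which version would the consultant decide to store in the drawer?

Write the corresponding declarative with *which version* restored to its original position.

'which version' functions as the direct object of 'store'. It moves to the left edge, and the trace sits right after 'store':
Which version would the consultant decide to store ___ in the drawer?

The consultant would decide to store which version in the drawer.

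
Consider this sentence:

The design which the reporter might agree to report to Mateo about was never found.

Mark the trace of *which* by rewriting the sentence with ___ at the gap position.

The design which the reporter might agree to report to Mateo about ___ was never found.

'which' is the object of the preposition 'about'. The gap is right after 'about'.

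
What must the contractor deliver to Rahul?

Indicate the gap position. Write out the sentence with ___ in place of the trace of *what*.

Before movement: The contractor must deliver what to Rahul.
'what' is the direct object of 'deliver'. The gap is right after 'deliver'.

What must the contractor deliver ___ to Rahul?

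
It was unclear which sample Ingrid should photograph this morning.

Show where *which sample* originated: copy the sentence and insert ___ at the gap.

It was unclear which sample Ingrid should photograph ___ this morning.

Underlying clause: Ingrid should photograph which sample this morning.
The filler 'which sample' is interpreted as the direct object of 'photograph'. The gap is right after 'photograph'.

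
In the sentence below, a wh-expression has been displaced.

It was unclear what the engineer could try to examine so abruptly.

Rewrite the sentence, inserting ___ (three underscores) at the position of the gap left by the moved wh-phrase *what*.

Underlying clause: The engineer could try to examine what so abruptly.
'what' functions as the direct object of 'examine'. The gap is right after 'examine'.

It was unclear what the engineer could try to examine ___ so abruptly.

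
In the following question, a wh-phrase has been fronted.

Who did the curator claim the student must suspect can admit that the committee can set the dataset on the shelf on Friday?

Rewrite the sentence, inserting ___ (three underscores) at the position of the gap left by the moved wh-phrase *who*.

Who did the curator claim the student must suspect ___ can admit that the committee can set the dataset on the shelf on Friday?

Before movement: The curator did claim the student must suspect who can admit that the committee can set the dataset on the shelf on Friday.
'who' is the subject of the clause embedded under 'suspect'. The gap is right after 'suspect'.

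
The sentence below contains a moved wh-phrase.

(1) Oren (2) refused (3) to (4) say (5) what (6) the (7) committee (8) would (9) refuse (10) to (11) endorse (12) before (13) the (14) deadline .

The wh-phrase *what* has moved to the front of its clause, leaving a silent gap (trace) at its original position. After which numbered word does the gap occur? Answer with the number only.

In situ: The committee would refuse to endorse what before the deadline.
'what' is the direct object of 'endorse'. Wh-movement fronts it, leaving a gap right after 'endorse':
Oren refused to say what the committee would refuse to endorse ___ before the deadline.
'endorse' is word 11.

11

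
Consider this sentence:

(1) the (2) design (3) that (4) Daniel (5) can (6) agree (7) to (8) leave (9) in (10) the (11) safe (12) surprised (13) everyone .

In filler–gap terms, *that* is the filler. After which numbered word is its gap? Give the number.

The filler 'that' is interpreted as the direct object of 'leave'. Wh-movement fronts it, leaving a gap right after 'leave':
The design that Daniel can agree to leave ___ in the safe surprised everyone.
'leave' is word 8.

8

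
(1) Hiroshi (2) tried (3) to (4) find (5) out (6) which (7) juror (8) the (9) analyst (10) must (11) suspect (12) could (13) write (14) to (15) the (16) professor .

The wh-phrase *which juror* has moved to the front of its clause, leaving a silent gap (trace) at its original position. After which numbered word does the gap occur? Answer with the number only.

11

Pre-movement form: The analyst must suspect which juror could write to the professor.
'which juror' functions as the subject of the clause embedded under 'suspect'. Fronting leaves a gap immediately after 'suspect':
Hiroshi tried to find out which juror the analyst must suspect ___ could write to the professor.
'suspect' is word 11.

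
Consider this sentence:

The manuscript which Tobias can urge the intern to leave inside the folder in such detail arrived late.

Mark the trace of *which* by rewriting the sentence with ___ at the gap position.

The manuscript which Tobias can urge the intern to leave ___ inside the folder in such detail arrived late.

'which' is the direct object of 'leave'. The gap is right after 'leave'.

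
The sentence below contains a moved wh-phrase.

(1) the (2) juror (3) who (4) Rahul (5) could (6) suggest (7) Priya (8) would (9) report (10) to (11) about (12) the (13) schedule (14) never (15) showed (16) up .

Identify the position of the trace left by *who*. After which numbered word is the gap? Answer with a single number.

'who' is the object of the preposition 'to'. Wh-movement fronts it, leaving a gap right after 'to':
The juror who Rahul could suggest Priya would report to ___ about the schedule never showed up.
'to' is word 10.

10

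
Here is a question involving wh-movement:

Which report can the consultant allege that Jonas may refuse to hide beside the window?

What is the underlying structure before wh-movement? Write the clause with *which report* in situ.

'which report' functions as the direct object of 'hide'. Fronting leaves a gap immediately after 'hide':
Which report can the consultant allege that Jonas may refuse to hide ___ beside the window?

The consultant can allege that Jonas may refuse to hide which report beside the window.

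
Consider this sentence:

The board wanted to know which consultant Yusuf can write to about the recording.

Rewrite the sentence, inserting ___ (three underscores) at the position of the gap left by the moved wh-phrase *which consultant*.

The board wanted to know which consultant Yusuf can write to ___ about the recording.

Before movement: Yusuf can write to which consultant about the recording.
'which consultant' functions as the object of the preposition 'to'. The gap is right after 'to'.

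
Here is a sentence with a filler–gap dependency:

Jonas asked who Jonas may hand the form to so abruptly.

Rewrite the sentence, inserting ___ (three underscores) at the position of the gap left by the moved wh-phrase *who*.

Jonas asked who Jonas may hand the form to ___ so abruptly.

Underlying clause: Jonas may hand the form to who so abruptly.
The filler 'who' is interpreted as the object of the preposition 'to' (recipient of 'hand'). The gap is right after 'to'.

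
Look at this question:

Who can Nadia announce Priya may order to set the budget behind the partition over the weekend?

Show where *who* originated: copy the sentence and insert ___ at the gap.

In situ: Nadia can announce Priya may order who to set the budget behind the partition over the weekend.
The filler 'who' is interpreted as the direct object of 'order'. The gap is right after 'order'.

Who can Nadia announce Priya may order ___ to set the budget behind the partition over the weekend?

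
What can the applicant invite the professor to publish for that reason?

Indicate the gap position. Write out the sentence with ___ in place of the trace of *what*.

What can the applicant invite the professor to publish ___ for that reason?

Before movement: The applicant can invite the professor to publish what for that reason.
The filler 'what' is interpreted as the direct object of 'publish'. The gap is right after 'publish'.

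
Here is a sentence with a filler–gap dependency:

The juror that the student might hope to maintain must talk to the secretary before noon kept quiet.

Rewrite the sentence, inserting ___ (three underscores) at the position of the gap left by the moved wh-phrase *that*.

'that' functions as the subject of the clause embedded under 'maintain'. The gap is right after 'maintain'.

The juror that the student might hope to maintain ___ must talk to the secretary before noon kept quiet.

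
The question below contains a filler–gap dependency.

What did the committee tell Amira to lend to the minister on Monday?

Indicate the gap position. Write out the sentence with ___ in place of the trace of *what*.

What did the committee tell Amira to lend ___ to the minister on Monday?

In situ: The committee did tell Amira to lend what to the minister on Monday.
'what' functions as the direct object of 'lend'. The gap is right after 'lend'.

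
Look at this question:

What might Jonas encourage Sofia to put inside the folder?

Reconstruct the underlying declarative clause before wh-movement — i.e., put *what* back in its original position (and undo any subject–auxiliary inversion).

Jonas might encourage Sofia to put what inside the folder.

The filler 'what' is interpreted as the direct object of 'put'. It moves to the left edge, and the trace sits right after 'put':
What might Jonas encourage Sofia to put ___ inside the folder?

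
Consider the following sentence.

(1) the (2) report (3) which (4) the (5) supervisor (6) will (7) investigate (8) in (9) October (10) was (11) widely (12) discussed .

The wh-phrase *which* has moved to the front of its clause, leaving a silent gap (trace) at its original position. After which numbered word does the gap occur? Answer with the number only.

7

'which' is the direct object of 'investigate'. Wh-movement fronts it, leaving a gap right after 'investigate':
The report which the supervisor will investigate ___ in October was widely discussed.
'investigate' is word 7.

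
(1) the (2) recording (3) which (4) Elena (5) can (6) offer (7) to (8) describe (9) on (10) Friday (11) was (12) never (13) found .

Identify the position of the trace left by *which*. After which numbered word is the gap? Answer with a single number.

'which' is the direct object of 'describe'. Fronting leaves a gap immediately after 'describe':
The recording which Elena can offer to describe ___ on Friday was never found.
'describe' is word 8.

8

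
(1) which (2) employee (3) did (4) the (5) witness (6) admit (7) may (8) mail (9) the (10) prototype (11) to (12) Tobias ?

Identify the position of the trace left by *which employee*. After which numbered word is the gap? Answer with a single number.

In situ: The witness did admit which employee may mail the prototype to Tobias.
The filler 'which employee' is interpreted as the subject of the clause embedded under 'admit'. Fronting leaves a gap immediately after 'admit':
Which employee did the witness admit ___ may mail the prototype to Tobias?
'admit' is word 6.

6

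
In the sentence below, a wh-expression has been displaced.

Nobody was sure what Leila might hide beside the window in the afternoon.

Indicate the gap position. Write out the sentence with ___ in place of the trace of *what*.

Nobody was sure what Leila might hide ___ beside the window in the afternoon.

Before movement: Leila might hide what beside the window in the afternoon.
'what' is the direct object of 'hide'. The gap is right after 'hide'.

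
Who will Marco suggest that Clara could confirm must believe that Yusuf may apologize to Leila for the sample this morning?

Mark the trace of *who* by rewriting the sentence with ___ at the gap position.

Before movement: Marco will suggest that Clara could confirm who must believe that Yusuf may apologize to Leila for the sample this morning.
'who' is the subject of the clause embedded under 'confirm'. The gap is right after 'confirm'.

Who will Marco suggest that Clara could confirm ___ must believe that Yusuf may apologize to Leila for the sample this morning?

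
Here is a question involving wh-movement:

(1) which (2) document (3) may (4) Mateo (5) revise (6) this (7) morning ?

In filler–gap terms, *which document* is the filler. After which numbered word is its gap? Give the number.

5

Pre-movement form: Mateo may revise which document this morning.
'which document' is the direct object of 'revise'. Fronting leaves a gap immediately after 'revise':
Which document may Mateo revise ___ this morning?
'revise' is word 5.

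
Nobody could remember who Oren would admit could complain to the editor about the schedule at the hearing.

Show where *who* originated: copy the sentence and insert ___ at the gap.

Nobody could remember who Oren would admit ___ could complain to the editor about the schedule at the hearing.

In situ: Oren would admit who could complain to the editor about the schedule at the hearing.
'who' functions as the subject of the clause embedded under 'admit'. The gap is right after 'admit'.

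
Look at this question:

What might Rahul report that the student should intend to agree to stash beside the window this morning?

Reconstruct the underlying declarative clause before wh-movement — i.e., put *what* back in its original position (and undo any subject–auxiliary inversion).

Rahul might report that the student should intend to agree to stash what beside the window this morning.

'what' functions as the direct object of 'stash'. Fronting leaves a gap immediately after 'stash':
What might Rahul report that the student should intend to agree to stash ___ beside the window this morning?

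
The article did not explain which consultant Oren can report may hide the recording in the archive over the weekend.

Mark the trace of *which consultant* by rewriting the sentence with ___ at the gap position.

The article did not explain which consultant Oren can report ___ may hide the recording in the archive over the weekend.

Underlying clause: Oren can report which consultant may hide the recording in the archive over the weekend.
'which consultant' is the subject of the clause embedded under 'report'. The gap is right after 'report'.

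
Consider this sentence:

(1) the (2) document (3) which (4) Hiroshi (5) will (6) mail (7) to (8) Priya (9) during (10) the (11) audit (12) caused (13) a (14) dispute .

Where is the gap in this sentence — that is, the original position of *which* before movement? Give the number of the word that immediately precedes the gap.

6

'which' functions as the direct object of 'mail'. Fronting leaves a gap immediately after 'mail':
The document which Hiroshi will mail ___ to Priya during the audit caused a dispute.
'mail' is word 6.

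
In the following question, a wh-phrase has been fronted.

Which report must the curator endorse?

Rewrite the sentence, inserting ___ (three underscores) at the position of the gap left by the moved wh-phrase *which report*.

Which report must the curator endorse ___?

In situ: The curator must endorse which report.
'which report' functions as the direct object of 'endorse'. The gap is right after 'endorse'.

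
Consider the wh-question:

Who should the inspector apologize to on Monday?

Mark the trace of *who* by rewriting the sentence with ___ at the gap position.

In situ: The inspector should apologize to who on Monday.
'who' is the object of the preposition 'to'. The gap is right after 'to'.

Who should the inspector apologize to ___ on Monday?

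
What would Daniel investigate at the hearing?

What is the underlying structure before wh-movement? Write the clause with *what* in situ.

Daniel would investigate what at the hearing.

'what' is the direct object of 'investigate'. It moves to the left edge, and the trace sits right after 'investigate':
What would Daniel investigate ___ at the hearing?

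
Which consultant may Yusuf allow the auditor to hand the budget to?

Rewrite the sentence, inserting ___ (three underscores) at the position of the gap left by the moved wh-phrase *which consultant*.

Pre-movement form: Yusuf may allow the auditor to hand the budget to which consultant.
'which consultant' functions as the object of the preposition 'to' (recipient of 'hand'). The gap is right after 'to'.

Which consultant may Yusuf allow the auditor to hand the budget to ___?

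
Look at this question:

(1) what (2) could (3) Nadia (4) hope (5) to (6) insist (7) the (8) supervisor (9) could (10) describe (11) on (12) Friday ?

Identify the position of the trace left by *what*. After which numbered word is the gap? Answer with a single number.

10

Before movement: Nadia could hope to insist the supervisor could describe what on Friday.
'what' functions as the direct object of 'describe'. It moves to the left edge, and the trace sits right after 'describe':
What could Nadia hope to insist the supervisor could describe ___ on Friday?
'describe' is word 10.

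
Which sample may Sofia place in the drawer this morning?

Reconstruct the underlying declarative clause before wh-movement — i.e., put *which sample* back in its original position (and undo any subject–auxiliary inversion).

The filler 'which sample' is interpreted as the direct object of 'place'. Wh-movement fronts it, leaving a gap right after 'place':
Which sample may Sofia place ___ in the drawer this morning?

Sofia may place which sample in the drawer this morning.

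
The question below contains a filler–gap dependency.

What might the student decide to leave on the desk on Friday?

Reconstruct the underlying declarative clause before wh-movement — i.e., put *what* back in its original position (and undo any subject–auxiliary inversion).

The student might decide to leave what on the desk on Friday.

'what' functions as the direct object of 'leave'. Wh-movement fronts it, leaving a gap right after 'leave':
What might the student decide to leave ___ on the desk on Friday?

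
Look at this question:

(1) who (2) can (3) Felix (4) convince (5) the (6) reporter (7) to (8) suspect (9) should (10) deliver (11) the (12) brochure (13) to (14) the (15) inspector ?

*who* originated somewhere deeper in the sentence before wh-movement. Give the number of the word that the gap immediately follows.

8

Underlying clause: Felix can convince the reporter to suspect who should deliver the brochure to the inspector.
'who' is the subject of the clause embedded under 'suspect'. Fronting leaves a gap immediately after 'suspect':
Who can Felix convince the reporter to suspect ___ should deliver the brochure to the inspector?
'suspect' is word 8.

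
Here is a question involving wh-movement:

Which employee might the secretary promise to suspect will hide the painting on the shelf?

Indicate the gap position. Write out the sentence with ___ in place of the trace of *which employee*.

Which employee might the secretary promise to suspect ___ will hide the painting on the shelf?

Underlying clause: The secretary might promise to suspect which employee will hide the painting on the shelf.
'which employee' functions as the subject of the clause embedded under 'suspect'. The gap is right after 'suspect'.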